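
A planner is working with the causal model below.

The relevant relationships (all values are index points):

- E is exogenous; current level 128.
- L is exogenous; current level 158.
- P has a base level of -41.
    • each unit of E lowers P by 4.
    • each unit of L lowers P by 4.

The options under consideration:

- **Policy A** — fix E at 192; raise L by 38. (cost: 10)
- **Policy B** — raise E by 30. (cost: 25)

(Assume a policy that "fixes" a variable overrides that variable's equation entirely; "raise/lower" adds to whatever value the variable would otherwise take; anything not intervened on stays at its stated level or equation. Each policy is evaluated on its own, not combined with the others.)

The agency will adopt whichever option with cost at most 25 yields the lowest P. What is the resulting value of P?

-1593

Policy A (E := 192, L + 38):
  E = 192
  L = 158 + 38 = 196
  P = -41 − 4·192 − 4·196 = -1593
Policy B (E + 30):
  E = 128 + 30 = 158
  L = 158
  P = -41 − 4·158 − 4·158 = -1305
Comparing — Policy A: P=-1593, Policy B: P=-1305. Lowest is -1593 (Policy A).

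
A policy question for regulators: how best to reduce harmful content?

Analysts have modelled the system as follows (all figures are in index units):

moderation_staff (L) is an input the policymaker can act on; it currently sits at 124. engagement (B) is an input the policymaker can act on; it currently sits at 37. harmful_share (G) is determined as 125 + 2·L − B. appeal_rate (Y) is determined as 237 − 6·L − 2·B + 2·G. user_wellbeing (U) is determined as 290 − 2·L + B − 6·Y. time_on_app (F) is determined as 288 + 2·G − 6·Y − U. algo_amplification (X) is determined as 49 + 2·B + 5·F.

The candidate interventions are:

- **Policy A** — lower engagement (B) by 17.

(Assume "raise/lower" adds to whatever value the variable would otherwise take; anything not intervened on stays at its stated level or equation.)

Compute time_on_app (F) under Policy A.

932

Policy A (B − 17):
  L = 124
  B = 37 − 17 = 20
  G = 125 + 2·124 − 20 = 353
  Y = 237 − 6·124 − 2·20 + 2·353 = 159
  U = 290 − 2·124 + 20 − 6·159 = -892
  F = 288 + 2·353 − 6·159 − (-892) = 932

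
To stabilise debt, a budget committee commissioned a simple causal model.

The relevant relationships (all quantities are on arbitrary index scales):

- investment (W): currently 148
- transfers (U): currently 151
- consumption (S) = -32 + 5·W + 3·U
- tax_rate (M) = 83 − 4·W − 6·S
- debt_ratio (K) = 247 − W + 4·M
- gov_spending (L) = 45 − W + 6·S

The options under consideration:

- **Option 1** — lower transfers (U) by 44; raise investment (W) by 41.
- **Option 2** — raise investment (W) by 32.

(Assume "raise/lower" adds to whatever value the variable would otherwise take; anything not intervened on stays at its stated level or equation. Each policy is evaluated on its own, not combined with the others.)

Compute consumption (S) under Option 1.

Option 1 (U − 44, W + 41):
  W = 148 + 41 = 189
  U = 151 − 44 = 107
  S = -32 + 5·189 + 3·107 = 1234

1234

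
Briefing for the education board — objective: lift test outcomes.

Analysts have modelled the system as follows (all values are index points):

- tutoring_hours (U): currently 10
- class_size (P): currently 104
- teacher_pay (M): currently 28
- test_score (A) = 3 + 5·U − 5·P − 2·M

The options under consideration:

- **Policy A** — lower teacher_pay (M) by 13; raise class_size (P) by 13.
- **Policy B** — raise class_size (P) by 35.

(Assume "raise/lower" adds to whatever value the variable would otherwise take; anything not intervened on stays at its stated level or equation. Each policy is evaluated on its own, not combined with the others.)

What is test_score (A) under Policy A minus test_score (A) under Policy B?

Policy A (M − 13, P + 13):
  U = 10
  P = 104 + 13 = 117
  M = 28 − 13 = 15
  A = 3 + 5·10 − 5·117 − 2·15 = -562
Policy B (P + 35):
  U = 10
  P = 104 + 35 = 139
  M = 28
  A = 3 + 5·10 − 5·139 − 2·28 = -698
A: -562 − (-698) = 136

136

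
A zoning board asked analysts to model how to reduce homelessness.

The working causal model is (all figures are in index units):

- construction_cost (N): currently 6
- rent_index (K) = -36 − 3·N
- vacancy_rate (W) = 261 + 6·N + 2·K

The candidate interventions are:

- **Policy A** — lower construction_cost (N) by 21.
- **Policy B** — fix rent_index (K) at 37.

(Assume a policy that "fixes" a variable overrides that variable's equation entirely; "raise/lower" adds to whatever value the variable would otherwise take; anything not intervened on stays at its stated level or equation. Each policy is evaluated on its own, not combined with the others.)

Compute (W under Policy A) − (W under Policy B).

-182

Policy A (N − 21):
  N = 6 − 21 = -15
  K = -36 − 3·(-15) = 9
  W = 261 + 6·(-15) + 2·9 = 189
Policy B (K := 37):
  N = 6
  K = 37
  W = 261 + 6·6 + 2·37 = 371
W: 189 − 371 = -182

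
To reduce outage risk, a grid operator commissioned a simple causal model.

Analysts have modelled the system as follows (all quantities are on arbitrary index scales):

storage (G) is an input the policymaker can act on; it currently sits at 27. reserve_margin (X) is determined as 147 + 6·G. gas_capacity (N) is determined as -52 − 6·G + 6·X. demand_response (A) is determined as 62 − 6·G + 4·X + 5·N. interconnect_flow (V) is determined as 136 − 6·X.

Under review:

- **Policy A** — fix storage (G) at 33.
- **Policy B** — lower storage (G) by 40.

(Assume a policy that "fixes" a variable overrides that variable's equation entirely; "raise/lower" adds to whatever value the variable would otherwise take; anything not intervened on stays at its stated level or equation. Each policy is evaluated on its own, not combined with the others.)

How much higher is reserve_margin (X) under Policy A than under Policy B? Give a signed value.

276

Policy A (G := 33):
  G = 33
  X = 147 + 6·33 = 345
Policy B (G − 40):
  G = 27 − 40 = -13
  X = 147 + 6·(-13) = 69
X: 345 − 69 = 276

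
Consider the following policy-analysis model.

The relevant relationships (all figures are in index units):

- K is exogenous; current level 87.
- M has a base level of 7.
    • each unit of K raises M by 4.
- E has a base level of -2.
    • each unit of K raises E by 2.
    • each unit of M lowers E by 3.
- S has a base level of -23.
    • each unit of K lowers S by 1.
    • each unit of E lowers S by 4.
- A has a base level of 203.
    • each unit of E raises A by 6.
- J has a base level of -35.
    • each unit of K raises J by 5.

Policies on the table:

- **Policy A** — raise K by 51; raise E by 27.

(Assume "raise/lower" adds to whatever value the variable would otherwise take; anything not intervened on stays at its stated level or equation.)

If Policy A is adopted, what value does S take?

5343

Policy A (K + 51, E + 27):
  K = 87 + 51 = 138
  M = 7 + 4·138 = 559
  E = -2 + 2·138 − 3·559 (+27 from intervention) = -1376
  S = -23 − 138 − 4·(-1376) = 5343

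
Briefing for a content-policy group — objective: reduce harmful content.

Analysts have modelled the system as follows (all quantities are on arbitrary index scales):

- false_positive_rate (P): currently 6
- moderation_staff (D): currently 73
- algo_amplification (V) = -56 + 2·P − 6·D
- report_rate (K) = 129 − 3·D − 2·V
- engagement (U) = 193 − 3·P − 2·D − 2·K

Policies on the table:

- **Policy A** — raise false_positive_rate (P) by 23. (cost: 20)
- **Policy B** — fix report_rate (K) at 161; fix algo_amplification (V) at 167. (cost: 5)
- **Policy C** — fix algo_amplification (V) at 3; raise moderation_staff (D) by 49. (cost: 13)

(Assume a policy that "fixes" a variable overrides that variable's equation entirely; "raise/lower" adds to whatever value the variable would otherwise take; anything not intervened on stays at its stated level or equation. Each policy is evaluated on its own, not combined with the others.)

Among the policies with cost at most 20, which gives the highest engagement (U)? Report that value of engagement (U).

Policy A (P + 23):
  P = 6 + 23 = 29
  D = 73
  V = -56 + 2·29 − 6·73 = -436
  K = 129 − 3·73 − 2·(-436) = 782
  U = 193 − 3·29 − 2·73 − 2·782 = -1604
Policy B (K := 161, V := 167):
  P = 6
  D = 73
  V = 167
  K = 161
  U = 193 − 3·6 − 2·73 − 2·161 = -293
Policy C (V := 3, D + 49):
  P = 6
  D = 73 + 49 = 122
  V = 3
  K = 129 − 3·122 − 2·3 = -243
  U = 193 − 3·6 − 2·122 − 2·(-243) = 417
Comparing — Policy A: U=-1604, Policy B: U=-293, Policy C: U=417. Highest is 417 (Policy C).

417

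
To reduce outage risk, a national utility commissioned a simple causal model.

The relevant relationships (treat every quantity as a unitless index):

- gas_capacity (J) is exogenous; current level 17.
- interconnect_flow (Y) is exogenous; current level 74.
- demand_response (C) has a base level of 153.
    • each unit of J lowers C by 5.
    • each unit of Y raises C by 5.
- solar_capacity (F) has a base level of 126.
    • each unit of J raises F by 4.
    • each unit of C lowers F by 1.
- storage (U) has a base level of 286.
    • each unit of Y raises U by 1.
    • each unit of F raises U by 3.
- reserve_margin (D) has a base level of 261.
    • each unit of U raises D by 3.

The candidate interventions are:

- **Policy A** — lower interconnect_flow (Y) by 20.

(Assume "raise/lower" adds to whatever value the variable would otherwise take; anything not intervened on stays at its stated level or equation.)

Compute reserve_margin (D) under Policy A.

-15

Policy A (Y − 20):
  J = 17
  Y = 74 − 20 = 54
  C = 153 − 5·17 + 5·54 = 338
  F = 126 + 4·17 − 338 = -144
  U = 286 + 54 + 3·(-144) = -92
  D = 261 + 3·(-92) = -15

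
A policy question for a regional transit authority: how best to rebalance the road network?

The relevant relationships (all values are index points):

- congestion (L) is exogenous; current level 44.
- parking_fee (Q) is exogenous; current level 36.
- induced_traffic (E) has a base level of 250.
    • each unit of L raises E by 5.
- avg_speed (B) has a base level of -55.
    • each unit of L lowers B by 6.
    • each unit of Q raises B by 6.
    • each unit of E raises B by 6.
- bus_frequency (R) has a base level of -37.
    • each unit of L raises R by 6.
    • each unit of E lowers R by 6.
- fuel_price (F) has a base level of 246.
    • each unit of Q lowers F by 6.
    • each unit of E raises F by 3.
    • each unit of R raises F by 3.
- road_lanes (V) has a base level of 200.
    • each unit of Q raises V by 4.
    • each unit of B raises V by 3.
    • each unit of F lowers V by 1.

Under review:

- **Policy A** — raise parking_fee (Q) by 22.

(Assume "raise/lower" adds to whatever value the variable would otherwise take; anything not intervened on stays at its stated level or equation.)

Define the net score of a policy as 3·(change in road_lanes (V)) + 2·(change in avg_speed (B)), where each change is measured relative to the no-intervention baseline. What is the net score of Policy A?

Baseline:
  L = 44
  Q = 36
  E = 250 + 5·44 = 470
  B = -55 − 6·44 + 6·36 + 6·470 = 2717
  R = -37 + 6·44 − 6·470 = -2593
  F = 246 − 6·36 + 3·470 + 3·(-2593) = -6339
  V = 200 + 4·36 + 3·2717 − (-6339) = 14834
Policy A (Q + 22):
  L = 44
  Q = 36 + 22 = 58
  E = 250 + 5·44 = 470
  B = -55 − 6·44 + 6·58 + 6·470 = 2849
  R = -37 + 6·44 − 6·470 = -2593
  F = 246 − 6·58 + 3·470 + 3·(-2593) = -6471
  V = 200 + 4·58 + 3·2849 − (-6471) = 15450
ΔV = 15450 − 14834 = 616; ΔB = 2849 − 2717 = 132
Score = 3·616 + 2·132 = 2112

2112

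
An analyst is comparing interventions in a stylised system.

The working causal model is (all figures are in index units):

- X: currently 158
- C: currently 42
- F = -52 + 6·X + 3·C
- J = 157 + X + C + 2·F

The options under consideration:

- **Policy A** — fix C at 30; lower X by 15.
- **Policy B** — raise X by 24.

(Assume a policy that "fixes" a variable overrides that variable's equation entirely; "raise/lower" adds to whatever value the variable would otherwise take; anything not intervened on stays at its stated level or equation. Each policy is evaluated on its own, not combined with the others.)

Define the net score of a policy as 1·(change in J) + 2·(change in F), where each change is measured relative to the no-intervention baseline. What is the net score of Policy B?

600

Baseline:
  X = 158
  C = 42
  F = -52 + 6·158 + 3·42 = 1022
  J = 157 + 158 + 42 + 2·1022 = 2401
Policy B (X + 24):
  X = 158 + 24 = 182
  C = 42
  F = -52 + 6·182 + 3·42 = 1166
  J = 157 + 182 + 42 + 2·1166 = 2713
ΔJ = 2713 − 2401 = 312; ΔF = 1166 − 1022 = 144
Score = 1·312 + 2·144 = 600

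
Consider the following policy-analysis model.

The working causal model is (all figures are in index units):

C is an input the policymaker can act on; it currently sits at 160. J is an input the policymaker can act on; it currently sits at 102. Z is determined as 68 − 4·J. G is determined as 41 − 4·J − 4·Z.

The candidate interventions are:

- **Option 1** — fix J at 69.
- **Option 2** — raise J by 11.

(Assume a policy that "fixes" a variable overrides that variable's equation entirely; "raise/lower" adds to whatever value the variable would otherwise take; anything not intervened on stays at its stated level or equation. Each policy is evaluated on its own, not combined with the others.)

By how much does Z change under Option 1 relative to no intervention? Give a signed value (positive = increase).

132

Baseline:
  J = 102
  Z = 68 − 4·102 = -340
Option 1 (J := 69):
  J = 69
  Z = 68 − 4·69 = -208
Change in Z: -208 − (-340) = 132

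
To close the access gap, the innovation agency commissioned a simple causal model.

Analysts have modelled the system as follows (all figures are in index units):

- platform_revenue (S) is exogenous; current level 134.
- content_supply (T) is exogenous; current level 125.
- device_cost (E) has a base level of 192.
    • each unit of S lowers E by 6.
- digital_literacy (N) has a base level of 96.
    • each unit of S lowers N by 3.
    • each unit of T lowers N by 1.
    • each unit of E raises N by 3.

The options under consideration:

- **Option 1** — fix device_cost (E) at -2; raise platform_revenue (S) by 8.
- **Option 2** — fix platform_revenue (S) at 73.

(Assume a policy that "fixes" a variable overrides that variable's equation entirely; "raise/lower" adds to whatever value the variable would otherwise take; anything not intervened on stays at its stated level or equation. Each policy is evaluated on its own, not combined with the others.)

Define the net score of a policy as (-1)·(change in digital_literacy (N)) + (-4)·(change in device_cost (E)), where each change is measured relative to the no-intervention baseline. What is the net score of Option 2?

Baseline:
  S = 134
  T = 125
  E = 192 − 6·134 = -612
  N = 96 − 3·134 − 125 + 3·(-612) = -2267
Option 2 (S := 73):
  S = 73
  T = 125
  E = 192 − 6·73 = -246
  N = 96 − 3·73 − 125 + 3·(-246) = -986
ΔN = -986 − (-2267) = 1281; ΔE = -246 − (-612) = 366
Score = (-1)·1281 + (-4)·366 = -2745

-2745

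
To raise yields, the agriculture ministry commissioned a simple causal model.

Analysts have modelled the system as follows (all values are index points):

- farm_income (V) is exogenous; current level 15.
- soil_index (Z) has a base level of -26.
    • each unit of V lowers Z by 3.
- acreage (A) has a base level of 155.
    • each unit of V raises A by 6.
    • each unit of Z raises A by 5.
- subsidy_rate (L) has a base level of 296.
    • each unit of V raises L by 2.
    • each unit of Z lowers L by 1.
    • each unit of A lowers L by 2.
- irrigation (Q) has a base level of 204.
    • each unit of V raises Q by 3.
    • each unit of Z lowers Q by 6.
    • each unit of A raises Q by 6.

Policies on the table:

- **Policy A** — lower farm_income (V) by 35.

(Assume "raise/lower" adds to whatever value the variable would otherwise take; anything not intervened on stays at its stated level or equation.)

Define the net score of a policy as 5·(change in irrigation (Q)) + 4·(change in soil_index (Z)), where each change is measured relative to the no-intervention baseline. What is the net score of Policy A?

6195

Baseline:
  V = 15
  Z = -26 − 3·15 = -71
  A = 155 + 6·15 + 5·(-71) = -110
  Q = 204 + 3·15 − 6·(-71) + 6·(-110) = 15
Policy A (V − 35):
  V = 15 − 35 = -20
  Z = -26 − 3·(-20) = 34
  A = 155 + 6·(-20) + 5·34 = 205
  Q = 204 + 3·(-20) − 6·34 + 6·205 = 1170
ΔQ = 1170 − 15 = 1155; ΔZ = 34 − (-71) = 105
Score = 5·1155 + 4·105 = 6195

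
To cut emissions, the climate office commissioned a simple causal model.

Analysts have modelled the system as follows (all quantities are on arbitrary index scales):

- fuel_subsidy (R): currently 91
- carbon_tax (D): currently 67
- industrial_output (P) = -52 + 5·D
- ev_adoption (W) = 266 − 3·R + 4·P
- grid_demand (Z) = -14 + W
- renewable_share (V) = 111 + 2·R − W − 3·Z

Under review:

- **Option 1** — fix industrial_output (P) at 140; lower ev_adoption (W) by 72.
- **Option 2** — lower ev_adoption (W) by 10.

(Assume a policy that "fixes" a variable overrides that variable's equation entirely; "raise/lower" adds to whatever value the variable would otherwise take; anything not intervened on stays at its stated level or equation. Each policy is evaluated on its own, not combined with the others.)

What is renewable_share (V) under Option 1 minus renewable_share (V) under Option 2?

2536

Option 1 (P := 140, W − 72):
  R = 91
  D = 67
  P = 140
  W = 266 − 3·91 + 4·140 (−72 from intervention) = 481
  Z = -14 + 481 = 467
  V = 111 + 2·91 − 481 − 3·467 = -1589
Option 2 (W − 10):
  R = 91
  D = 67
  P = -52 + 5·67 = 283
  W = 266 − 3·91 + 4·283 (−10 from intervention) = 1115
  Z = -14 + 1115 = 1101
  V = 111 + 2·91 − 1115 − 3·1101 = -4125
V: -1589 − (-4125) = 2536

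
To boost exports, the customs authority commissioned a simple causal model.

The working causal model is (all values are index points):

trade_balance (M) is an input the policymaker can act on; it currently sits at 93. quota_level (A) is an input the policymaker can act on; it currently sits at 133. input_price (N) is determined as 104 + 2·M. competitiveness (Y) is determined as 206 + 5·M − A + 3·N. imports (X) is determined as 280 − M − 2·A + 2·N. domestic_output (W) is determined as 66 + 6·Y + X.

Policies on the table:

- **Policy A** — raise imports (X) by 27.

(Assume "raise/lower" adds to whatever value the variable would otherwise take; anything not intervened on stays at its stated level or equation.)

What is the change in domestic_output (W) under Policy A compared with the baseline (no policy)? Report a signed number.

27

Baseline:
  M = 93
  A = 133
  N = 104 + 2·93 = 290
  Y = 206 + 5·93 − 133 + 3·290 = 1408
  X = 280 − 93 − 2·133 + 2·290 = 501
  W = 66 + 6·1408 + 501 = 9015
Policy A (X + 27):
  M = 93
  A = 133
  N = 104 + 2·93 = 290
  Y = 206 + 5·93 − 133 + 3·290 = 1408
  X = 280 − 93 − 2·133 + 2·290 (+27 from intervention) = 528
  W = 66 + 6·1408 + 528 = 9042
Change in W: 9042 − 9015 = 27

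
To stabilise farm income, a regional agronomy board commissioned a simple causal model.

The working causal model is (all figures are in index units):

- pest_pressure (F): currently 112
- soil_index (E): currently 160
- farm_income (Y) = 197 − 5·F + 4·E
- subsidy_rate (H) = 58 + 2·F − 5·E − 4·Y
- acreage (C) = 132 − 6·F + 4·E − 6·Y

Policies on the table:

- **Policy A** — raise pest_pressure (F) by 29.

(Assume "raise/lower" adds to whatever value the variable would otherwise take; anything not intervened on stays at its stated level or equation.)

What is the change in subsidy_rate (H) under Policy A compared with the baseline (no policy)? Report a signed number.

Baseline:
  F = 112
  E = 160
  Y = 197 − 5·112 + 4·160 = 277
  H = 58 + 2·112 − 5·160 − 4·277 = -1626
Policy A (F + 29):
  F = 112 + 29 = 141
  E = 160
  Y = 197 − 5·141 + 4·160 = 132
  H = 58 + 2·141 − 5·160 − 4·132 = -988
Change in H: -988 − (-1626) = 638

638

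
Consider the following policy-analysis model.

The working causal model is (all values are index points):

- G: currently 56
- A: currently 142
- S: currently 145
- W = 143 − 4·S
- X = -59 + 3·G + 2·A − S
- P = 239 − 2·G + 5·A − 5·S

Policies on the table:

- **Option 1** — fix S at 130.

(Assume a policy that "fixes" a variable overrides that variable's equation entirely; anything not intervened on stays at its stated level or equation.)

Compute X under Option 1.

263

Option 1 (S := 130):
  G = 56
  A = 142
  S = 130
  X = -59 + 3·56 + 2·142 − 130 = 263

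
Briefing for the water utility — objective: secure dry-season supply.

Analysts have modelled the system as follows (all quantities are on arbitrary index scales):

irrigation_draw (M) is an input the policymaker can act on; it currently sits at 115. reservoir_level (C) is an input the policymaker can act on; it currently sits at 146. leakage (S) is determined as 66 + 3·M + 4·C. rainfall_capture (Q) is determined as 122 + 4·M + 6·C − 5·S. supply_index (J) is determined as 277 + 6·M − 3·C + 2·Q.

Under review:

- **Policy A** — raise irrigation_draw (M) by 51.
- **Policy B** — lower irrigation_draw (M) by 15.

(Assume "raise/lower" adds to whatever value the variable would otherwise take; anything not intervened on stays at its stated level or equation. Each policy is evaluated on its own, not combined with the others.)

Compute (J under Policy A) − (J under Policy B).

-1056

Policy A (M + 51):
  M = 115 + 51 = 166
  C = 146
  S = 66 + 3·166 + 4·146 = 1148
  Q = 122 + 4·166 + 6·146 − 5·1148 = -4078
  J = 277 + 6·166 − 3·146 + 2·(-4078) = -7321
Policy B (M − 15):
  M = 115 − 15 = 100
  C = 146
  S = 66 + 3·100 + 4·146 = 950
  Q = 122 + 4·100 + 6·146 − 5·950 = -3352
  J = 277 + 6·100 − 3·146 + 2·(-3352) = -6265
J: -7321 − (-6265) = -1056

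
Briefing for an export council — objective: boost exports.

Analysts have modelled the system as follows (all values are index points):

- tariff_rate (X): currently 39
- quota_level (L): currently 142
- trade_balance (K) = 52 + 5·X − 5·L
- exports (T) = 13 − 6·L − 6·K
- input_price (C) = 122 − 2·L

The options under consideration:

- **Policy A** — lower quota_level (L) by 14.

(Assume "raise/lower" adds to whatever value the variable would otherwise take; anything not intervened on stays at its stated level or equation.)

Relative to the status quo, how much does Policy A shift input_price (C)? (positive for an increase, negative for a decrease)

28

Baseline:
  L = 142
  C = 122 − 2·142 = -162
Policy A (L − 14):
  L = 142 − 14 = 128
  C = 122 − 2·128 = -134
Change in C: -134 − (-162) = 28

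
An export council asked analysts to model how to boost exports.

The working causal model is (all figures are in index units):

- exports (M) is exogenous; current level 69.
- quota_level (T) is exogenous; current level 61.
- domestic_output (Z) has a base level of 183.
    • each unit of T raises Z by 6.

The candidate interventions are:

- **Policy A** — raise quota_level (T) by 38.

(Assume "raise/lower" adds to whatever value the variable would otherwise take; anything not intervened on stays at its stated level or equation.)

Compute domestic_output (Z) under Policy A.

Policy A (T + 38):
  T = 61 + 38 = 99
  Z = 183 + 6·99 = 777

777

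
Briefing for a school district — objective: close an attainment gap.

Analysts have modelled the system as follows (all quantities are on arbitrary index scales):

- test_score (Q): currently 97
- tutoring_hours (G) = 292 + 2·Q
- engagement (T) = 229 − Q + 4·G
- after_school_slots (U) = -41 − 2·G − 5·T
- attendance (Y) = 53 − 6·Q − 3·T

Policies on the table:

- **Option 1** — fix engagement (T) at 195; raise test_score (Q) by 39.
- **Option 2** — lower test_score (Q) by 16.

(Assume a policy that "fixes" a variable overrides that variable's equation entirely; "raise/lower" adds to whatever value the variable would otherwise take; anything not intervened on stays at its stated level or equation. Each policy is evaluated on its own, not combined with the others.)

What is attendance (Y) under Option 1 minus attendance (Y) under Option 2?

Option 1 (T := 195, Q + 39):
  Q = 97 + 39 = 136
  G = 292 + 2·136 = 564
  T = 195
  Y = 53 − 6·136 − 3·195 = -1348
Option 2 (Q − 16):
  Q = 97 − 16 = 81
  G = 292 + 2·81 = 454
  T = 229 − 81 + 4·454 = 1964
  Y = 53 − 6·81 − 3·1964 = -6325
Y: -1348 − (-6325) = 4977

4977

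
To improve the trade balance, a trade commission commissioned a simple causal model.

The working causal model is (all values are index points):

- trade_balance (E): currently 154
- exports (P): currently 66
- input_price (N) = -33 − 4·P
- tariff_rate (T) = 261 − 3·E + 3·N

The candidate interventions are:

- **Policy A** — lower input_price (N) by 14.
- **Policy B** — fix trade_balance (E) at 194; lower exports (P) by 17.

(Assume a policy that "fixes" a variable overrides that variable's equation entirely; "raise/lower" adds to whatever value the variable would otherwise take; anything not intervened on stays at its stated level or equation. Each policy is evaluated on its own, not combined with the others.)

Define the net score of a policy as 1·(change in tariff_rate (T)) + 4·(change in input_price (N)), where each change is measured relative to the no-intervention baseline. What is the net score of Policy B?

Baseline:
  E = 154
  P = 66
  N = -33 − 4·66 = -297
  T = 261 − 3·154 + 3·(-297) = -1092
Policy B (E := 194, P − 17):
  E = 194
  P = 66 − 17 = 49
  N = -33 − 4·49 = -229
  T = 261 − 3·194 + 3·(-229) = -1008
ΔT = -1008 − (-1092) = 84; ΔN = -229 − (-297) = 68
Score = 1·84 + 4·68 = 356

356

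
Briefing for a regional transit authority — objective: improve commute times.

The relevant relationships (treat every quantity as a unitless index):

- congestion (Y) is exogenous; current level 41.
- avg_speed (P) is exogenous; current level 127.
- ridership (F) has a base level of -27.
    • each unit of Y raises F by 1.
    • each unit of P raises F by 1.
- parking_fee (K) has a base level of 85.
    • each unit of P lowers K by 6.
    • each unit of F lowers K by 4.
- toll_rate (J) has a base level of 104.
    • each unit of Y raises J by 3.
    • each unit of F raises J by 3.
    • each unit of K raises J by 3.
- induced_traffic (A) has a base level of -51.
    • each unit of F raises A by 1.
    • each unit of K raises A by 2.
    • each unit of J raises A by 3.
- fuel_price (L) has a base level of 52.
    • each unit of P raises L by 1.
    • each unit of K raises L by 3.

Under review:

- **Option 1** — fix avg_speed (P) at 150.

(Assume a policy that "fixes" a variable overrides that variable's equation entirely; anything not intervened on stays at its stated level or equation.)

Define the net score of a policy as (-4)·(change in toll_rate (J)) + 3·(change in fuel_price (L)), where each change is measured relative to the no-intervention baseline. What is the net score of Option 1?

483

Baseline:
  Y = 41
  P = 127
  F = -27 + 41 + 127 = 141
  K = 85 − 6·127 − 4·141 = -1241
  J = 104 + 3·41 + 3·141 + 3·(-1241) = -3073
  L = 52 + 127 + 3·(-1241) = -3544
Option 1 (P := 150):
  Y = 41
  P = 150
  F = -27 + 41 + 150 = 164
  K = 85 − 6·150 − 4·164 = -1471
  J = 104 + 3·41 + 3·164 + 3·(-1471) = -3694
  L = 52 + 150 + 3·(-1471) = -4211
ΔJ = -3694 − (-3073) = -621; ΔL = -4211 − (-3544) = -667
Score = (-4)·(-621) + 3·(-667) = 483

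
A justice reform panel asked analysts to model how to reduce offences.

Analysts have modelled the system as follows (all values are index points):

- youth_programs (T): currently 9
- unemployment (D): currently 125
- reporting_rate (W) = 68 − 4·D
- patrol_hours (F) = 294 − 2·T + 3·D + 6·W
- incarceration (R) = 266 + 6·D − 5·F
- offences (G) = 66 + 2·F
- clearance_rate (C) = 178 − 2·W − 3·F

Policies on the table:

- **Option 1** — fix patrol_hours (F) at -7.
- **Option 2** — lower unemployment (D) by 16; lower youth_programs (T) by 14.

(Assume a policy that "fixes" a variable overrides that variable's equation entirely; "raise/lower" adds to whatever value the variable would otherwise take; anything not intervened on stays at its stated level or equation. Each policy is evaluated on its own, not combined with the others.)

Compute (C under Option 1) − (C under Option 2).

-4582

Option 1 (F := -7):
  T = 9
  D = 125
  W = 68 − 4·125 = -432
  F = -7
  C = 178 − 2·(-432) − 3·(-7) = 1063
Option 2 (D − 16, T − 14):
  T = 9 − 14 = -5
  D = 125 − 16 = 109
  W = 68 − 4·109 = -368
  F = 294 − 2·(-5) + 3·109 + 6·(-368) = -1577
  C = 178 − 2·(-368) − 3·(-1577) = 5645
C: 1063 − 5645 = -4582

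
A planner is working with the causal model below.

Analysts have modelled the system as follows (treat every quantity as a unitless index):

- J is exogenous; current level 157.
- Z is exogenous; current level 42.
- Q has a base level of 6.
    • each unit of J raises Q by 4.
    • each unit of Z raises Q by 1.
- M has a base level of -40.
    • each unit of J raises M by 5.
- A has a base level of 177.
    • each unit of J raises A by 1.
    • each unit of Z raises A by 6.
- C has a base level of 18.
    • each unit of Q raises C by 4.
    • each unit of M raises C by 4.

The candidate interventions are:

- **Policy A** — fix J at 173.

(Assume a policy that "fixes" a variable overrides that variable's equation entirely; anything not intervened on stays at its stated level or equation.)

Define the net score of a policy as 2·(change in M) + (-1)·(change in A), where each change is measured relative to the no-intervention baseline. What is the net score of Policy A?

144

Baseline:
  J = 157
  Z = 42
  M = -40 + 5·157 = 745
  A = 177 + 157 + 6·42 = 586
Policy A (J := 173):
  J = 173
  Z = 42
  M = -40 + 5·173 = 825
  A = 177 + 173 + 6·42 = 602
ΔM = 825 − 745 = 80; ΔA = 602 − 586 = 16
Score = 2·80 + (-1)·16 = 144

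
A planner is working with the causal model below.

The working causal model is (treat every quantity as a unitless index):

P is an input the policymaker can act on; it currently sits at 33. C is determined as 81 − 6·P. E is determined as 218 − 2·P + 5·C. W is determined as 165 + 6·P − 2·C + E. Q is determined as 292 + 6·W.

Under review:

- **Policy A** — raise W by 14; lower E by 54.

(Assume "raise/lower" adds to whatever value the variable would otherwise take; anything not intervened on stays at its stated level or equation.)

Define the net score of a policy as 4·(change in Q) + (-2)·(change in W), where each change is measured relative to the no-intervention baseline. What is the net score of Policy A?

-880

Baseline:
  P = 33
  C = 81 − 6·33 = -117
  E = 218 − 2·33 + 5·(-117) = -433
  W = 165 + 6·33 − 2·(-117) + (-433) = 164
  Q = 292 + 6·164 = 1276
Policy A (W + 14, E − 54):
  P = 33
  C = 81 − 6·33 = -117
  E = 218 − 2·33 + 5·(-117) (−54 from intervention) = -487
  W = 165 + 6·33 − 2·(-117) + (-487) (+14 from intervention) = 124
  Q = 292 + 6·124 = 1036
ΔQ = 1036 − 1276 = -240; ΔW = 124 − 164 = -40
Score = 4·(-240) + (-2)·(-40) = -880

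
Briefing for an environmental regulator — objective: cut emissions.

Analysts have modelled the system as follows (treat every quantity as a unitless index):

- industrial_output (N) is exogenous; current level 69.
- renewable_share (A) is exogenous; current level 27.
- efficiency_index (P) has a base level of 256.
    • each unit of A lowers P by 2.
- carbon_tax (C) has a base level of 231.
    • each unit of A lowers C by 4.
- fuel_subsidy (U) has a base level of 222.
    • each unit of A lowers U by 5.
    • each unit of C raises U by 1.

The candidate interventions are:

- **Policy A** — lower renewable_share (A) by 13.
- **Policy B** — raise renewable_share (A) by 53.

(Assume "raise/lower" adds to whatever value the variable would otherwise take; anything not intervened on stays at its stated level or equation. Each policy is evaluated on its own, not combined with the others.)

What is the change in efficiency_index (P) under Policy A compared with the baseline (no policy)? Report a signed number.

Baseline:
  A = 27
  P = 256 − 2·27 = 202
Policy A (A − 13):
  A = 27 − 13 = 14
  P = 256 − 2·14 = 228
Change in P: 228 − 202 = 26

26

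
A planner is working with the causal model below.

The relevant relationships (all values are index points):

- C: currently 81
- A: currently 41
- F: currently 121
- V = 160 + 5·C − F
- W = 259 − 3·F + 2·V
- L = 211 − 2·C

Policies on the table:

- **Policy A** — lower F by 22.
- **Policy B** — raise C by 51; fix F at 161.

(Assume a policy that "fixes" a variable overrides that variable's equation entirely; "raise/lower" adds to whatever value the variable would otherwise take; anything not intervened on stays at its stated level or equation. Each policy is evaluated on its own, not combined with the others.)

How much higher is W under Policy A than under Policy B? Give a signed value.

-200

Policy A (F − 22):
  C = 81
  F = 121 − 22 = 99
  V = 160 + 5·81 − 99 = 466
  W = 259 − 3·99 + 2·466 = 894
Policy B (C + 51, F := 161):
  C = 81 + 51 = 132
  F = 161
  V = 160 + 5·132 − 161 = 659
  W = 259 − 3·161 + 2·659 = 1094
W: 894 − 1094 = -200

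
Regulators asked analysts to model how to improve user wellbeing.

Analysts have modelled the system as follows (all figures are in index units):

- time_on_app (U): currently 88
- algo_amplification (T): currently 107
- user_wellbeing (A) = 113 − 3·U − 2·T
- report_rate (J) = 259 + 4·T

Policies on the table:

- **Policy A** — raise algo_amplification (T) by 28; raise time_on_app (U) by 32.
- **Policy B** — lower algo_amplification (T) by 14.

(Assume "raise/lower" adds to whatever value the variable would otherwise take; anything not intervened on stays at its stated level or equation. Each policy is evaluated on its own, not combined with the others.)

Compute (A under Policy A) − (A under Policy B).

-180

Policy A (T + 28, U + 32):
  U = 88 + 32 = 120
  T = 107 + 28 = 135
  A = 113 − 3·120 − 2·135 = -517
Policy B (T − 14):
  U = 88
  T = 107 − 14 = 93
  A = 113 − 3·88 − 2·93 = -337
A: -517 − (-337) = -180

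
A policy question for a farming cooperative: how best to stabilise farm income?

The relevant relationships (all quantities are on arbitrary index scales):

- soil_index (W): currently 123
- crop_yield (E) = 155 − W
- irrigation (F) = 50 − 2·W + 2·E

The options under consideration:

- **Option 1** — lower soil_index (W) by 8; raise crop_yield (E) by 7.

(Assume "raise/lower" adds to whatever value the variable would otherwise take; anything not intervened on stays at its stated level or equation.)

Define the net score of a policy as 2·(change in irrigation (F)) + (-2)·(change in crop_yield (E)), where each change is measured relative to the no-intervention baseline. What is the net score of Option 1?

Baseline:
  W = 123
  E = 155 − 123 = 32
  F = 50 − 2·123 + 2·32 = -132
Option 1 (W − 8, E + 7):
  W = 123 − 8 = 115
  E = 155 − 115 (+7 from intervention) = 47
  F = 50 − 2·115 + 2·47 = -86
ΔF = -86 − (-132) = 46; ΔE = 47 − 32 = 15
Score = 2·46 + (-2)·15 = 62

62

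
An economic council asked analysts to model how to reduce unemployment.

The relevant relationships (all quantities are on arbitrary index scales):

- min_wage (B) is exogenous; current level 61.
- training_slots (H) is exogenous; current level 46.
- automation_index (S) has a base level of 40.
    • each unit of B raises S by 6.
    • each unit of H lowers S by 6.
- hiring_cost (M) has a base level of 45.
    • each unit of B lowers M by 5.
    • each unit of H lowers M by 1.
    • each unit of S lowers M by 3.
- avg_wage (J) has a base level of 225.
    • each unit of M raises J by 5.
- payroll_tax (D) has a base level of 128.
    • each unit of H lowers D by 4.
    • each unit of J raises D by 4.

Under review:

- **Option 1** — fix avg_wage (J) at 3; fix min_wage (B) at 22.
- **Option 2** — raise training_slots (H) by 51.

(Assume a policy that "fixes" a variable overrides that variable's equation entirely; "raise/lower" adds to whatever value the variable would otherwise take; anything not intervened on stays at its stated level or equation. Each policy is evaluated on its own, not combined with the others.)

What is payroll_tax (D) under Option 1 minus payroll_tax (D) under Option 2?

Option 1 (J := 3, B := 22):
  B = 22
  H = 46
  S = 40 + 6·22 − 6·46 = -104
  M = 45 − 5·22 − 46 − 3·(-104) = 201
  J = 3
  D = 128 − 4·46 + 4·3 = -44
Option 2 (H + 51):
  B = 61
  H = 46 + 51 = 97
  S = 40 + 6·61 − 6·97 = -176
  M = 45 − 5·61 − 97 − 3·(-176) = 171
  J = 225 + 5·171 = 1080
  D = 128 − 4·97 + 4·1080 = 4060
D: -44 − 4060 = -4104

-4104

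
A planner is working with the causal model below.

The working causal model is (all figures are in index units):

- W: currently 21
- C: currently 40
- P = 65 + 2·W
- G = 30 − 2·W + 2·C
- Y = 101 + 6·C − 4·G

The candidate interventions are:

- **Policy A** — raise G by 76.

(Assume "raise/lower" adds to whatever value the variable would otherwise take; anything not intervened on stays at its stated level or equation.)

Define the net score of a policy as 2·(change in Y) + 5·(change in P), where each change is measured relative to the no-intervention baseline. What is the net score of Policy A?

-608

Baseline:
  W = 21
  C = 40
  P = 65 + 2·21 = 107
  G = 30 − 2·21 + 2·40 = 68
  Y = 101 + 6·40 − 4·68 = 69
Policy A (G + 76):
  W = 21
  C = 40
  P = 65 + 2·21 = 107
  G = 30 − 2·21 + 2·40 (+76 from intervention) = 144
  Y = 101 + 6·40 − 4·144 = -235
ΔY = -235 − 69 = -304; ΔP = 107 − 107 = 0
Score = 2·(-304) + 5·0 = -608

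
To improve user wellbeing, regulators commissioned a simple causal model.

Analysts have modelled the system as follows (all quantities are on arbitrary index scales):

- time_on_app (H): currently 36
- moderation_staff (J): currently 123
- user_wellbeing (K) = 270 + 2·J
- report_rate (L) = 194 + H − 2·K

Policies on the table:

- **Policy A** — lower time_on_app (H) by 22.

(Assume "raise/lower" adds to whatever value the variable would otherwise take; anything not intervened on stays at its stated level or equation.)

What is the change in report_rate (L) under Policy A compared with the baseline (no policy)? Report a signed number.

-22

Baseline:
  H = 36
  J = 123
  K = 270 + 2·123 = 516
  L = 194 + 36 − 2·516 = -802
Policy A (H − 22):
  H = 36 − 22 = 14
  J = 123
  K = 270 + 2·123 = 516
  L = 194 + 14 − 2·516 = -824
Change in L: -824 − (-802) = -22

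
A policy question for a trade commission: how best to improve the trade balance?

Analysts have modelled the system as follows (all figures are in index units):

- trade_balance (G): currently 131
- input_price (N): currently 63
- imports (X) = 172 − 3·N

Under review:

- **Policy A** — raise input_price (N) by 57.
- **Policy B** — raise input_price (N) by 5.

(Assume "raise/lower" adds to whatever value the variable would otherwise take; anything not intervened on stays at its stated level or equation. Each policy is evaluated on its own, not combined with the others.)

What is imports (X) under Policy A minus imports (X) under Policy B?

Policy A (N + 57):
  N = 63 + 57 = 120
  X = 172 − 3·120 = -188
Policy B (N + 5):
  N = 63 + 5 = 68
  X = 172 − 3·68 = -32
X: -188 − (-32) = -156

-156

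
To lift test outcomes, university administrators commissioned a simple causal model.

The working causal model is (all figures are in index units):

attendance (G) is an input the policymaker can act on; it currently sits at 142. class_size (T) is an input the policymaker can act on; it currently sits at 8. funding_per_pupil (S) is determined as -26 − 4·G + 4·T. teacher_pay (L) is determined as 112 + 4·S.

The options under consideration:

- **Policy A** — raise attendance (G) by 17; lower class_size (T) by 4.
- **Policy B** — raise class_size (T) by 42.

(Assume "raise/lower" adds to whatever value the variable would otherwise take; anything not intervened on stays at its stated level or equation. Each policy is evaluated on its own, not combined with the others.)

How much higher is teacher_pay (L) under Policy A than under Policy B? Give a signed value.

Policy A (G + 17, T − 4):
  G = 142 + 17 = 159
  T = 8 − 4 = 4
  S = -26 − 4·159 + 4·4 = -646
  L = 112 + 4·(-646) = -2472
Policy B (T + 42):
  G = 142
  T = 8 + 42 = 50
  S = -26 − 4·142 + 4·50 = -394
  L = 112 + 4·(-394) = -1464
L: -2472 − (-1464) = -1008

-1008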